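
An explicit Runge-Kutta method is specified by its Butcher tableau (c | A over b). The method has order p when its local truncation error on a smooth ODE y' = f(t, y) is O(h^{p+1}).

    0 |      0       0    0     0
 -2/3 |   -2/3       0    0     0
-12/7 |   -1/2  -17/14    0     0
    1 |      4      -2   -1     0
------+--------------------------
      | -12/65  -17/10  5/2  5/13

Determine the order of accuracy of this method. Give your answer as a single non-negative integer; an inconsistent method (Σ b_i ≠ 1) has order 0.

1

b = (-12/65, -17/10, 5/2, 5/13)
c = (0, -2/3, -12/7, 1)
Ac = (0, 0, 17/21, 64/21)
Σ b_i: (-12/65)·1 + (-17/10)·1 + 5/2·1 + 5/13·1 = 1 ✓
b·c: (-17/10)·(-2/3) + 5/2·(-12/7) + 5/13·1 = -3778/1365 ≠ 1/2 ⇒ order 1.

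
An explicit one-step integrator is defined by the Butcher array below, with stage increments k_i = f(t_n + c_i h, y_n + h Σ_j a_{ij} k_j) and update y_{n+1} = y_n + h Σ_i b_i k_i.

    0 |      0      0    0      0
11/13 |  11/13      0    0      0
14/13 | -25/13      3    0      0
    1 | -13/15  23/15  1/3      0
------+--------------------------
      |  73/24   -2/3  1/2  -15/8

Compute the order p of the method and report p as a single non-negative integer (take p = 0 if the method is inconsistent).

1

b = (73/24, -2/3, 1/2, -15/8)
c = (0, 11/13, 14/13, 1)
Ac = (0, 0, 33/13, 323/195)
Σ b_i: 73/24·1 + (-2/3)·1 + 1/2·1 + (-15/8)·1 = 1 ✓
b·c: (-2/3)·11/13 + 1/2·14/13 + (-15/8)·1 = -593/312 ≠ 1/2 ⇒ order 1.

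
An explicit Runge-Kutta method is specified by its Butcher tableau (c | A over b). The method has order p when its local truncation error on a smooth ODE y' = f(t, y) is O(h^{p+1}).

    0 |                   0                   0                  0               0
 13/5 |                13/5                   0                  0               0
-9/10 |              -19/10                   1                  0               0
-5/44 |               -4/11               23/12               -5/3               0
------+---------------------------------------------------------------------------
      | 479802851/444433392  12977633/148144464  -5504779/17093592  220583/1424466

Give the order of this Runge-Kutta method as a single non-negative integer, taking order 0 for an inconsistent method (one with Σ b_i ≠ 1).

3

b = (479802851/444433392, 12977633/148144464, -5504779/17093592, 220583/1424466)
c = (0, 13/5, -9/10, -5/44)
Ac = (0, 0, 13/5, 389/60)
Σ b_i: 479802851/444433392·1 + 12977633/148144464·1 + (-5504779/17093592)·1 + 220583/1424466·1 = 1 ✓
b·c: 12977633/148144464·13/5 + (-5504779/17093592)·(-9/10) + 220583/1424466·(-5/44) = 1/2 ✓
b·c²: 12977633/148144464·169/25 + (-5504779/17093592)·81/100 + 220583/1424466·25/1936 = 1/3 ✓
b·Ac: (-5504779/17093592)·13/5 + 220583/1424466·389/60 = 1/6 ✓
b·c³: 12977633/148144464·2197/125 + (-5504779/17093592)·(-729/1000) + 220583/1424466·(-125/85184) = 14826894809/8356867200 ≠ 1/4 ⇒ order 3.
b·(c∘Ac): (-5504779/17093592)·(-117/50) + 220583/1424466·(-389/528) = 1093102861/1709359200 ≠ 1/8
b·Ac²: (-5504779/17093592)·169/25 + 220583/1424466·1741/150 = -3605281/9496440 ≠ 1/12
b·A²c: 220583/1424466·(-13/3) = -2867579/4273398 ≠ 1/24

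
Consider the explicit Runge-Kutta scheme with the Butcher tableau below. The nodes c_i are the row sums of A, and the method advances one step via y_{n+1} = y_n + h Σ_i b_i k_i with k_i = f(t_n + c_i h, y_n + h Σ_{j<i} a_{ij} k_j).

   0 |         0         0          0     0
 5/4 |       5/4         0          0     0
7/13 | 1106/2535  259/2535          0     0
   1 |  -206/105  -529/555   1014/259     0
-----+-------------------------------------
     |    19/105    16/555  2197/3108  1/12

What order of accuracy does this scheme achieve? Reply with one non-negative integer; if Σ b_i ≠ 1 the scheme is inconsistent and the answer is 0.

4

b = (19/105, 16/555, 2197/3108, 1/12)
c = (0, 5/4, 7/13, 1)
Ac = (0, 0, 259/2028, 11/12)
Σ b_i: 19/105·1 + 16/555·1 + 2197/3108·1 + 1/12·1 = 1 ✓
b·c: 16/555·5/4 + 2197/3108·7/13 + 1/12·1 = 1/2 ✓
b·c²: 16/555·25/16 + 2197/3108·49/169 + 1/12·1 = 1/3 ✓
b·Ac: 2197/3108·259/2028 + 1/12·11/12 = 1/6 ✓
b·c³: 16/555·125/64 + 2197/3108·343/2197 + 1/12·1 = 1/4 ✓
b·(c∘Ac): 2197/3108·1813/26364 + 1/12·11/12 = 1/8 ✓
b·Ac²: 2197/3108·1295/8112 + 1/12·(-17/48) = 1/12 ✓
b·A²c: 1/12·1/2 = 1/24 ✓; 4 stages ⇒ order 4.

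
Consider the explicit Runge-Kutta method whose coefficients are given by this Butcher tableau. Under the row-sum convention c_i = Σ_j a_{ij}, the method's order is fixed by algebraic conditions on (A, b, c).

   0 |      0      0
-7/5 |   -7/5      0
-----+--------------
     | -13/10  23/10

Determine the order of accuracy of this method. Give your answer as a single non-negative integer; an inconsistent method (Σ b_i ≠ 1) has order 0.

b = (-13/10, 23/10)
c = (0, -7/5)
Σ b_i: (-13/10)·1 + 23/10·1 = 1 ✓
b·c: 23/10·(-7/5) = -161/50 ≠ 1/2 ⇒ order 1.

1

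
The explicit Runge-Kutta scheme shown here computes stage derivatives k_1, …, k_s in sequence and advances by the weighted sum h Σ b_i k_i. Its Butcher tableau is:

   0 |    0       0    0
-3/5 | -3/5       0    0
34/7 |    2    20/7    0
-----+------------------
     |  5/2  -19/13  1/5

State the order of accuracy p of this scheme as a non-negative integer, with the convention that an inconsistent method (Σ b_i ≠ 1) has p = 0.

b = (5/2, -19/13, 1/5)
c = (0, -3/5, 34/7)
Ac = (0, 0, -12/7)
Σ b_i: 5/2·1 + (-19/13)·1 + 1/5·1 = 161/130 ≠ 1 ⇒ order 0.

0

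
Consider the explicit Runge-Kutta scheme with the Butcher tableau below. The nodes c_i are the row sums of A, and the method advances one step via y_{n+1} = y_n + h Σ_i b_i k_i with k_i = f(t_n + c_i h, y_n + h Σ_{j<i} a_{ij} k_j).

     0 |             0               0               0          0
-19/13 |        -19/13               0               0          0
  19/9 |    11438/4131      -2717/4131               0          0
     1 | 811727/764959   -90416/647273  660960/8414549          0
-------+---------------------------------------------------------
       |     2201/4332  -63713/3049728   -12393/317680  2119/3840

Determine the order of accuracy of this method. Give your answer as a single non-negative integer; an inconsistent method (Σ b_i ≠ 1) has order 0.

b = (2201/4332, -63713/3049728, -12393/317680, 2119/3840)
c = (0, -19/13, 19/9, 1)
Ac = (0, 0, 3971/4131, 784/2119)
Σ b_i: 2201/4332·1 + (-63713/3049728)·1 + (-12393/317680)·1 + 2119/3840·1 = 1 ✓
b·c: (-63713/3049728)·(-19/13) + (-12393/317680)·19/9 + 2119/3840·1 = 1/2 ✓
b·c²: (-63713/3049728)·361/169 + (-12393/317680)·361/81 + 2119/3840·1 = 1/3 ✓
b·Ac: (-12393/317680)·3971/4131 + 2119/3840·784/2119 = 1/6 ✓
b·c³: (-63713/3049728)·(-6859/2197) + (-12393/317680)·6859/729 + 2119/3840·1 = 1/4 ✓
b·(c∘Ac): (-12393/317680)·75449/37179 + 2119/3840·784/2119 = 1/8 ✓
b·Ac²: (-12393/317680)·(-75449/53703) + 2119/3840·1424/27547 = 1/12 ✓
b·A²c: 2119/3840·160/2119 = 1/24 ✓; 4 stages ⇒ order 4.

4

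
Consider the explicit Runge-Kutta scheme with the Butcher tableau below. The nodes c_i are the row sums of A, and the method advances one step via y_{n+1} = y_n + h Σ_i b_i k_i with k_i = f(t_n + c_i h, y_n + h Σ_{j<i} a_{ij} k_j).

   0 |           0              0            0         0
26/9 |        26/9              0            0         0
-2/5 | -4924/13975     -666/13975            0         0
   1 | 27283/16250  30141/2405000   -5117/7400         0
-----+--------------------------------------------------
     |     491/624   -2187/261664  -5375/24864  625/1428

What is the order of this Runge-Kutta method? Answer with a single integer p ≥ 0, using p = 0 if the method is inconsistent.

b = (491/624, -2187/261664, -5375/24864, 625/1428)
c = (0, 26/9, -2/5, 1)
Ac = (0, 0, -148/1075, 391/1250)
Σ b_i: 491/624·1 + (-2187/261664)·1 + (-5375/24864)·1 + 625/1428·1 = 1 ✓
b·c: (-2187/261664)·26/9 + (-5375/24864)·(-2/5) + 625/1428·1 = 1/2 ✓
b·c²: (-2187/261664)·676/81 + (-5375/24864)·4/25 + 625/1428·1 = 1/3 ✓
b·Ac: (-5375/24864)·(-148/1075) + 625/1428·391/1250 = 1/6 ✓
b·c³: (-2187/261664)·17576/729 + (-5375/24864)·(-8/125) + 625/1428·1 = 1/4 ✓
b·(c∘Ac): (-5375/24864)·296/5375 + 625/1428·391/1250 = 1/8 ✓
b·Ac²: (-5375/24864)·(-3848/9675) + 625/1428·(-34/5625) = 1/12 ✓
b·A²c: 625/1428·119/1250 = 1/24 ✓; 4 stages ⇒ order 4.

4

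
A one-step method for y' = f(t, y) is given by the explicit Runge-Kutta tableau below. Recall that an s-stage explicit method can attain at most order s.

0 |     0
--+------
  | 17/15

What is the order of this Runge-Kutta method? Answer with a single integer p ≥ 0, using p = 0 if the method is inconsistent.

b = (17/15)
c = (0)
Σ b_i: 17/15·1 = 17/15 ≠ 1 ⇒ order 0.

0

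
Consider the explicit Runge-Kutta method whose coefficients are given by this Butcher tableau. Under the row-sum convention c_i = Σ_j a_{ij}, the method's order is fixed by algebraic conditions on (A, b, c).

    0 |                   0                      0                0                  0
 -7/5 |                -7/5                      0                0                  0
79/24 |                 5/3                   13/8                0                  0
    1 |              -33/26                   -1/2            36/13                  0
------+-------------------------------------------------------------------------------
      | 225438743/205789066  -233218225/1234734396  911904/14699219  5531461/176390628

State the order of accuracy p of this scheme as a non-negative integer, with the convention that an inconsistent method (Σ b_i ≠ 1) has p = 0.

3

b = (225438743/205789066, -233218225/1234734396, 911904/14699219, 5531461/176390628)
c = (0, -7/5, 79/24, 1)
Ac = (0, 0, -91/40, 638/65)
Σ b_i: 225438743/205789066·1 + (-233218225/1234734396)·1 + 911904/14699219·1 + 5531461/176390628·1 = 1 ✓
b·c: (-233218225/1234734396)·(-7/5) + 911904/14699219·79/24 + 5531461/176390628·1 = 1/2 ✓
b·c²: (-233218225/1234734396)·49/25 + 911904/14699219·6241/576 + 5531461/176390628·1 = 1/3 ✓
b·Ac: 911904/14699219·(-91/40) + 5531461/176390628·638/65 = 1/6 ✓
b·c³: (-233218225/1234734396)·(-343/125) + 911904/14699219·493039/13824 + 5531461/176390628·1 = 29234067617/10583437680 ≠ 1/4 ⇒ order 3.
b·(c∘Ac): 911904/14699219·(-7189/960) + 5531461/176390628·638/65 = -6913139/44097657 ≠ 1/8
b·Ac²: 911904/14699219·637/200 + 5531461/176390628·150929/5200 = 15632205013/14111250240 ≠ 1/12
b·A²c: 5531461/176390628·(-63/10) = -116160681/587968760 ≠ 1/24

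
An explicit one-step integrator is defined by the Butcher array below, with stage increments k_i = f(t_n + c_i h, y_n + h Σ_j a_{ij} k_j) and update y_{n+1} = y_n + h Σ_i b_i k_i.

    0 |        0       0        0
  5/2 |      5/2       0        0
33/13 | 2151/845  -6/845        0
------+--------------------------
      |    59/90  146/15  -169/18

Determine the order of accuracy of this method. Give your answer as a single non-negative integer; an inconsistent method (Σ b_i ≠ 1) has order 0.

b = (59/90, 146/15, -169/18)
c = (0, 5/2, 33/13)
Ac = (0, 0, -3/169)
Σ b_i: 59/90·1 + 146/15·1 + (-169/18)·1 = 1 ✓
b·c: 146/15·5/2 + (-169/18)·33/13 = 1/2 ✓
b·c²: 146/15·25/4 + (-169/18)·1089/169 = 1/3 ✓
b·Ac: (-169/18)·(-3/169) = 1/6 ✓; 3 stages ⇒ order 3.

3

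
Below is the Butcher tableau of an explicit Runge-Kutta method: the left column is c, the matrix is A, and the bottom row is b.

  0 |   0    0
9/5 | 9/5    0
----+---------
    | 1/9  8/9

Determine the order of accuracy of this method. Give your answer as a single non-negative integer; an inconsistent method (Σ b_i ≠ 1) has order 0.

1

b = (1/9, 8/9)
c = (0, 9/5)
Σ b_i: 1/9·1 + 8/9·1 = 1 ✓
b·c: 8/9·9/5 = 8/5 ≠ 1/2 ⇒ order 1.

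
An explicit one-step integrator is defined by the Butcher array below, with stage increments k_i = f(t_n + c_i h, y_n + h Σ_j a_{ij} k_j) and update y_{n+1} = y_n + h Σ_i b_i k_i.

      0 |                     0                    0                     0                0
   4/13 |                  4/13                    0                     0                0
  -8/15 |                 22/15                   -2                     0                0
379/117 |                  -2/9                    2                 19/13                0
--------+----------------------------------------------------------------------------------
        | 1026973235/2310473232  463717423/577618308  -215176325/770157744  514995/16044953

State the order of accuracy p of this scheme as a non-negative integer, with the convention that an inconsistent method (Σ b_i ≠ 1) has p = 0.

3

b = (1026973235/2310473232, 463717423/577618308, -215176325/770157744, 514995/16044953)
c = (0, 4/13, -8/15, 379/117)
Ac = (0, 0, -8/13, -32/195)
Σ b_i: 1026973235/2310473232·1 + 463717423/577618308·1 + (-215176325/770157744)·1 + 514995/16044953·1 = 1 ✓
b·c: 463717423/577618308·4/13 + (-215176325/770157744)·(-8/15) + 514995/16044953·379/117 = 1/2 ✓
b·c²: 463717423/577618308·16/169 + (-215176325/770157744)·64/225 + 514995/16044953·143641/13689 = 1/3 ✓
b·Ac: (-215176325/770157744)·(-8/13) + 514995/16044953·(-32/195) = 1/6 ✓
b·c³: 463717423/577618308·64/2197 + (-215176325/770157744)·(-512/3375) + 514995/16044953·54439939/1601613 = 3811086233707/3294590424255 ≠ 1/4 ⇒ order 3.
b·(c∘Ac): (-215176325/770157744)·64/195 + 514995/16044953·(-12128/22815) = -68057036/625753167 ≠ 1/8
b·Ac²: (-215176325/770157744)·(-32/169) + 514995/16044953·23008/38025 = 75428126/1042921945 ≠ 1/12
b·A²c: 514995/16044953·(-152/169) = -6021480/208584389 ≠ 1/24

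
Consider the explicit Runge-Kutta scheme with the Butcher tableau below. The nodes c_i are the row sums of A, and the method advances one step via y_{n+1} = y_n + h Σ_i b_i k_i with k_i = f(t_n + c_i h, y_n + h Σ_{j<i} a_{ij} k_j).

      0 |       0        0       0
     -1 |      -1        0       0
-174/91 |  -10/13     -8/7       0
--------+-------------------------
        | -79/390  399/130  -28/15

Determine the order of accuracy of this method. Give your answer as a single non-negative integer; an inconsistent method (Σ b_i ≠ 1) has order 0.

2

b = (-79/390, 399/130, -28/15)
c = (0, -1, -174/91)
Ac = (0, 0, 8/7)
Σ b_i: (-79/390)·1 + 399/130·1 + (-28/15)·1 = 1 ✓
b·c: 399/130·(-1) + (-28/15)·(-174/91) = 1/2 ✓
b·c²: 399/130·1 + (-28/15)·30276/8281 = -44427/11830 ≠ 1/3 ⇒ order 2.
b·Ac: (-28/15)·8/7 = -32/15 ≠ 1/6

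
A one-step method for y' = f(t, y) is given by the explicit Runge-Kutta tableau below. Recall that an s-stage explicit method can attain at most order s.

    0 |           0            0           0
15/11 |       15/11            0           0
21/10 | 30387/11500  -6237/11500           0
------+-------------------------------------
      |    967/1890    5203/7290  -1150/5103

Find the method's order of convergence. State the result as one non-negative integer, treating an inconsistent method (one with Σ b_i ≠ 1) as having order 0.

3

b = (967/1890, 5203/7290, -1150/5103)
c = (0, 15/11, 21/10)
Ac = (0, 0, -1701/2300)
Σ b_i: 967/1890·1 + 5203/7290·1 + (-1150/5103)·1 = 1 ✓
b·c: 5203/7290·15/11 + (-1150/5103)·21/10 = 1/2 ✓
b·c²: 5203/7290·225/121 + (-1150/5103)·441/100 = 1/3 ✓
b·Ac: (-1150/5103)·(-1701/2300) = 1/6 ✓; 3 stages ⇒ order 3.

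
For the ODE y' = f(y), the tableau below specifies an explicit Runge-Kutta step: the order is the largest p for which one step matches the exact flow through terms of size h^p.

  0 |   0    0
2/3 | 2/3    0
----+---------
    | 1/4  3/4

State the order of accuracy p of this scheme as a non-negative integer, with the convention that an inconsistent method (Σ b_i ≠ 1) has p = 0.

2

b = (1/4, 3/4)
c = (0, 2/3)
Σ b_i: 1/4·1 + 3/4·1 = 1 ✓
b·c: 3/4·2/3 = 1/2 ✓; 2 stages ⇒ order 2.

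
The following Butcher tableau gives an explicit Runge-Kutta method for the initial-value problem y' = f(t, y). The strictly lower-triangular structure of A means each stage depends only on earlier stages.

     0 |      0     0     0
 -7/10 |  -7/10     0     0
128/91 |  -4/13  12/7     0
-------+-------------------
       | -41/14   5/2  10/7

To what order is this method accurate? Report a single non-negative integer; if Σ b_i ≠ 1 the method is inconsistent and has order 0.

b = (-41/14, 5/2, 10/7)
c = (0, -7/10, 128/91)
Ac = (0, 0, -6/5)
Σ b_i: (-41/14)·1 + 5/2·1 + 10/7·1 = 1 ✓
b·c: 5/2·(-7/10) + 10/7·128/91 = 661/2548 ≠ 1/2 ⇒ order 1.

1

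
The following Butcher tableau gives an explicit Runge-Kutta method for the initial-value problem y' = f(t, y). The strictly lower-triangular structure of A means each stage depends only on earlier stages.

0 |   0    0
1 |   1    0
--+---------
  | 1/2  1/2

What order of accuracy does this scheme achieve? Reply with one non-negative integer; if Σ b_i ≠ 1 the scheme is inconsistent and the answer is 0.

b = (1/2, 1/2)
c = (0, 1)
Σ b_i: 1/2·1 + 1/2·1 = 1 ✓
b·c: 1/2·1 = 1/2 ✓; 2 stages ⇒ order 2.

2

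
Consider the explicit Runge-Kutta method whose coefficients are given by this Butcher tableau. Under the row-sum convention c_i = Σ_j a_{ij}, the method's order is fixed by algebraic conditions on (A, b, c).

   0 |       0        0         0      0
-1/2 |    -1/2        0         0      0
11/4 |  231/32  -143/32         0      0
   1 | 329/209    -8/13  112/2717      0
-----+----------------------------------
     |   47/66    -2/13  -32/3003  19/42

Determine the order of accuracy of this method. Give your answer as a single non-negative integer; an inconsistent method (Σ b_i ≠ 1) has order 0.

4

b = (47/66, -2/13, -32/3003, 19/42)
c = (0, -1/2, 11/4, 1)
Ac = (0, 0, 143/64, 8/19)
Σ b_i: 47/66·1 + (-2/13)·1 + (-32/3003)·1 + 19/42·1 = 1 ✓
b·c: (-2/13)·(-1/2) + (-32/3003)·11/4 + 19/42·1 = 1/2 ✓
b·c²: (-2/13)·1/4 + (-32/3003)·121/16 + 19/42·1 = 1/3 ✓
b·Ac: (-32/3003)·143/64 + 19/42·8/19 = 1/6 ✓
b·c³: (-2/13)·(-1/8) + (-32/3003)·1331/64 + 19/42·1 = 1/4 ✓
b·(c∘Ac): (-32/3003)·1573/256 + 19/42·8/19 = 1/8 ✓
b·Ac²: (-32/3003)·(-143/128) + 19/42·3/19 = 1/12 ✓
b·A²c: 19/42·7/76 = 1/24 ✓; 4 stages ⇒ order 4.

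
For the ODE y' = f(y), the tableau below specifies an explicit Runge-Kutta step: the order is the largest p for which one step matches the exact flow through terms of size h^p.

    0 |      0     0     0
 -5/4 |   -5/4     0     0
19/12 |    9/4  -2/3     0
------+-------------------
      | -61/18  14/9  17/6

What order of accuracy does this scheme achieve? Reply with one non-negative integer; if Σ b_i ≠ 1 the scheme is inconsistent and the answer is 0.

1

b = (-61/18, 14/9, 17/6)
c = (0, -5/4, 19/12)
Ac = (0, 0, 5/6)
Σ b_i: (-61/18)·1 + 14/9·1 + 17/6·1 = 1 ✓
b·c: 14/9·(-5/4) + 17/6·19/12 = 61/24 ≠ 1/2 ⇒ order 1.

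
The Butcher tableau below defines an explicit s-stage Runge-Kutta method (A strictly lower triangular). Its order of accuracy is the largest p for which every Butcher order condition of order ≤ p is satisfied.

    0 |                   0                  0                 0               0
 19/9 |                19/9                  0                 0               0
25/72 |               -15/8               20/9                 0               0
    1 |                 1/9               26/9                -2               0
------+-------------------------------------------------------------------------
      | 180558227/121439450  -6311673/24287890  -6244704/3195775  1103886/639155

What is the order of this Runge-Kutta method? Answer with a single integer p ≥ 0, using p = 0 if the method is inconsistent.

b = (180558227/121439450, -6311673/24287890, -6244704/3195775, 1103886/639155)
c = (0, 19/9, 25/72, 1)
Ac = (0, 0, 380/81, 1751/324)
Σ b_i: 180558227/121439450·1 + (-6311673/24287890)·1 + (-6244704/3195775)·1 + 1103886/639155·1 = 1 ✓
b·c: (-6311673/24287890)·19/9 + (-6244704/3195775)·25/72 + 1103886/639155·1 = 1/2 ✓
b·c²: (-6311673/24287890)·361/81 + (-6244704/3195775)·625/5184 + 1103886/639155·1 = 1/3 ✓
b·Ac: (-6244704/3195775)·380/81 + 1103886/639155·1751/324 = 1/6 ✓
b·c³: (-6311673/24287890)·6859/729 + (-6244704/3195775)·15625/373248 + 1103886/639155·1 = -132493771/165668976 ≠ 1/4 ⇒ order 3.
b·(c∘Ac): (-6244704/3195775)·2375/1458 + 1103886/639155·1751/324 = 636870593/103543110 ≠ 1/8
b·Ac²: (-6244704/3195775)·7220/729 + 1103886/639155·294727/23328 = 136258247/55222992 ≠ 1/12
b·A²c: 1103886/639155·(-760/81) = -18643408/1150479 ≠ 1/24

3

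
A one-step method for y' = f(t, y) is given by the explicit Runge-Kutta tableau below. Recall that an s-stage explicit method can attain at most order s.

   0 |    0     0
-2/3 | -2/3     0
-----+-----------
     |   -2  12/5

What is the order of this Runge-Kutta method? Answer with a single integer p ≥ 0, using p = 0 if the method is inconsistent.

0

b = (-2, 12/5)
c = (0, -2/3)
Σ b_i: (-2)·1 + 12/5·1 = 2/5 ≠ 1 ⇒ order 0.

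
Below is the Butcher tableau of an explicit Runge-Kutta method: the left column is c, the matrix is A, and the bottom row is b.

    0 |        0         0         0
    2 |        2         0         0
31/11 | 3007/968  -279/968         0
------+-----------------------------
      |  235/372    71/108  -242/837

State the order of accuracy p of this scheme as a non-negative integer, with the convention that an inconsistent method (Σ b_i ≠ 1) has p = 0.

3

b = (235/372, 71/108, -242/837)
c = (0, 2, 31/11)
Ac = (0, 0, -279/484)
Σ b_i: 235/372·1 + 71/108·1 + (-242/837)·1 = 1 ✓
b·c: 71/108·2 + (-242/837)·31/11 = 1/2 ✓
b·c²: 71/108·4 + (-242/837)·961/121 = 1/3 ✓
b·Ac: (-242/837)·(-279/484) = 1/6 ✓; 3 stages ⇒ order 3.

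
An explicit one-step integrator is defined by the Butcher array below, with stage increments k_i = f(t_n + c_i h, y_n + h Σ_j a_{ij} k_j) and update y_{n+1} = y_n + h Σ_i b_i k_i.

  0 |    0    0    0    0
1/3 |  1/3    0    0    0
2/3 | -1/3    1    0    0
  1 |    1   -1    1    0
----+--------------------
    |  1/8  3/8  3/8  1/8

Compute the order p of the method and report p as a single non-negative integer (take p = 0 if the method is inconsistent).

4

b = (1/8, 3/8, 3/8, 1/8)
c = (0, 1/3, 2/3, 1)
Ac = (0, 0, 1/3, 1/3)
Σ b_i: 1/8·1 + 3/8·1 + 3/8·1 + 1/8·1 = 1 ✓
b·c: 3/8·1/3 + 3/8·2/3 + 1/8·1 = 1/2 ✓
b·c²: 3/8·1/9 + 3/8·4/9 + 1/8·1 = 1/3 ✓
b·Ac: 3/8·1/3 + 1/8·1/3 = 1/6 ✓
b·c³: 3/8·1/27 + 3/8·8/27 + 1/8·1 = 1/4 ✓
b·(c∘Ac): 3/8·2/9 + 1/8·1/3 = 1/8 ✓
b·Ac²: 3/8·1/9 + 1/8·1/3 = 1/12 ✓
b·A²c: 1/8·1/3 = 1/24 ✓; 4 stages ⇒ order 4.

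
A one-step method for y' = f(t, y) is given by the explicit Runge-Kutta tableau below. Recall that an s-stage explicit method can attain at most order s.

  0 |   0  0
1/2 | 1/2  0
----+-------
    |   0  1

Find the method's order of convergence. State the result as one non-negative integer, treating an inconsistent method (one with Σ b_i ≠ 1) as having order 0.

2

b = (0, 1)
c = (0, 1/2)
Σ b_i: 1·1 = 1 ✓
b·c: 1·1/2 = 1/2 ✓; 2 stages ⇒ order 2.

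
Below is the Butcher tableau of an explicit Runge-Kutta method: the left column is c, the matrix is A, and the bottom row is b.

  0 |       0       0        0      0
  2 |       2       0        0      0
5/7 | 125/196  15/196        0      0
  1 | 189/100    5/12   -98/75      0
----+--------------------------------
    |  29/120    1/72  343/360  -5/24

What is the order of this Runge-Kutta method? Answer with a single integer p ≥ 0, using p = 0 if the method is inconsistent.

b = (29/120, 1/72, 343/360, -5/24)
c = (0, 2, 5/7, 1)
Ac = (0, 0, 15/98, -1/10)
Σ b_i: 29/120·1 + 1/72·1 + 343/360·1 + (-5/24)·1 = 1 ✓
b·c: 1/72·2 + 343/360·5/7 + (-5/24)·1 = 1/2 ✓
b·c²: 1/72·4 + 343/360·25/49 + (-5/24)·1 = 1/3 ✓
b·Ac: 343/360·15/98 + (-5/24)·(-1/10) = 1/6 ✓
b·c³: 1/72·8 + 343/360·125/343 + (-5/24)·1 = 1/4 ✓
b·(c∘Ac): 343/360·75/686 + (-5/24)·(-1/10) = 1/8 ✓
b·Ac²: 343/360·15/49 + (-5/24)·1 = 1/12 ✓
b·A²c: (-5/24)·(-1/5) = 1/24 ✓; 4 stages ⇒ order 4.

4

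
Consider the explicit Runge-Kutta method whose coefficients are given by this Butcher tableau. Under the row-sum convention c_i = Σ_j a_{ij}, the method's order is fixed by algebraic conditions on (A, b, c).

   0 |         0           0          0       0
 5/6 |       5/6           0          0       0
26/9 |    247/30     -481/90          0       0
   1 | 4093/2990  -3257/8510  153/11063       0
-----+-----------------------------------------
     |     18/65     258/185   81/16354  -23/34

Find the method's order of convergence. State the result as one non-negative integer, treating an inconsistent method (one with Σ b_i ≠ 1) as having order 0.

b = (18/65, 258/185, 81/16354, -23/34)
c = (0, 5/6, 26/9, 1)
Ac = (0, 0, -481/108, -77/276)
Σ b_i: 18/65·1 + 258/185·1 + 81/16354·1 + (-23/34)·1 = 1 ✓
b·c: 258/185·5/6 + 81/16354·26/9 + (-23/34)·1 = 1/2 ✓
b·c²: 258/185·25/36 + 81/16354·676/81 + (-23/34)·1 = 1/3 ✓
b·Ac: 81/16354·(-481/108) + (-23/34)·(-77/276) = 1/6 ✓
b·c³: 258/185·125/216 + 81/16354·17576/729 + (-23/34)·1 = 1/4 ✓
b·(c∘Ac): 81/16354·(-6253/486) + (-23/34)·(-77/276) = 1/8 ✓
b·Ac²: 81/16354·(-2405/648) + (-23/34)·(-83/552) = 1/12 ✓
b·A²c: (-23/34)·(-17/276) = 1/24 ✓; 4 stages ⇒ order 4.

4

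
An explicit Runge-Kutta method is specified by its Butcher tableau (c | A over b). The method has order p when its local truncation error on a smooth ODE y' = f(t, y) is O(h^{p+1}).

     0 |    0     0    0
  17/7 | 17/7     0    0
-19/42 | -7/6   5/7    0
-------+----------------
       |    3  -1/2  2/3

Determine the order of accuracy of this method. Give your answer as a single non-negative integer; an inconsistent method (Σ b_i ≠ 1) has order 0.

b = (3, -1/2, 2/3)
c = (0, 17/7, -19/42)
Ac = (0, 0, 85/49)
Σ b_i: 3·1 + (-1/2)·1 + 2/3·1 = 19/6 ≠ 1 ⇒ order 0.

0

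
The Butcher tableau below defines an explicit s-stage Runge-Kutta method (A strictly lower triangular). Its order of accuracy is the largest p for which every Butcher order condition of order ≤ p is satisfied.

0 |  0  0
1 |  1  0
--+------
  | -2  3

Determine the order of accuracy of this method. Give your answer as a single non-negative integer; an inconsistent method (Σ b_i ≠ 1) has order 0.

1

b = (-2, 3)
c = (0, 1)
Σ b_i: (-2)·1 + 3·1 = 1 ✓
b·c: 3·1 = 3 ≠ 1/2 ⇒ order 1.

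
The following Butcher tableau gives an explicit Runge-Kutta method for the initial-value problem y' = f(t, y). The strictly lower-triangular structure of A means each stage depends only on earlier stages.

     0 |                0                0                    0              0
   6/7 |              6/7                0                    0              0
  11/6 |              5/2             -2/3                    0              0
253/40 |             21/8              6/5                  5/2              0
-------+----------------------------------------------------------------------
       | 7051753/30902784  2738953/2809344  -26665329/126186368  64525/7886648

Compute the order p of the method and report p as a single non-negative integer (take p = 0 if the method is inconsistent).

b = (7051753/30902784, 2738953/2809344, -26665329/126186368, 64525/7886648)
c = (0, 6/7, 11/6, 253/40)
Ac = (0, 0, -4/7, 2357/420)
Σ b_i: 7051753/30902784·1 + 2738953/2809344·1 + (-26665329/126186368)·1 + 64525/7886648·1 = 1 ✓
b·c: 2738953/2809344·6/7 + (-26665329/126186368)·11/6 + 64525/7886648·253/40 = 1/2 ✓
b·c²: 2738953/2809344·36/49 + (-26665329/126186368)·121/36 + 64525/7886648·64009/1600 = 1/3 ✓
b·Ac: (-26665329/126186368)·(-4/7) + 64525/7886648·2357/420 = 1/6 ✓
b·c³: 2738953/2809344·216/343 + (-26665329/126186368)·1331/216 + 64525/7886648·16194277/64000 = 3261402289/2359848960 ≠ 1/4 ⇒ order 3.
b·(c∘Ac): (-26665329/126186368)·(-22/21) + 64525/7886648·596321/16800 = 5032243/9832704 ≠ 1/8
b·Ac²: (-26665329/126186368)·(-24/49) + 64525/7886648·163777/17640 = 64849321/361351872 ≠ 1/12
b·A²c: 64525/7886648·(-10/7) = -322625/27603268 ≠ 1/24

3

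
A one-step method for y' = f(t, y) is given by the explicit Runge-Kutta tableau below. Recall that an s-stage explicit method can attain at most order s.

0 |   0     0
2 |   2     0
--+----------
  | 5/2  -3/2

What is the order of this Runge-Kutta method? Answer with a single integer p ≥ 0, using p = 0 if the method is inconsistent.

1

b = (5/2, -3/2)
c = (0, 2)
Σ b_i: 5/2·1 + (-3/2)·1 = 1 ✓
b·c: (-3/2)·2 = -3 ≠ 1/2 ⇒ order 1.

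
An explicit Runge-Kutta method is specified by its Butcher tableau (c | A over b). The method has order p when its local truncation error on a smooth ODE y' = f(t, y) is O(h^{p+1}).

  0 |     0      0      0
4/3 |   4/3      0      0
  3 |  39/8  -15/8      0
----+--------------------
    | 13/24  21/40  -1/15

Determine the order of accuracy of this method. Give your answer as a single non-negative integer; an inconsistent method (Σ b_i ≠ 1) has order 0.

3

b = (13/24, 21/40, -1/15)
c = (0, 4/3, 3)
Ac = (0, 0, -5/2)
Σ b_i: 13/24·1 + 21/40·1 + (-1/15)·1 = 1 ✓
b·c: 21/40·4/3 + (-1/15)·3 = 1/2 ✓
b·c²: 21/40·16/9 + (-1/15)·9 = 1/3 ✓
b·Ac: (-1/15)·(-5/2) = 1/6 ✓; 3 stages ⇒ order 3.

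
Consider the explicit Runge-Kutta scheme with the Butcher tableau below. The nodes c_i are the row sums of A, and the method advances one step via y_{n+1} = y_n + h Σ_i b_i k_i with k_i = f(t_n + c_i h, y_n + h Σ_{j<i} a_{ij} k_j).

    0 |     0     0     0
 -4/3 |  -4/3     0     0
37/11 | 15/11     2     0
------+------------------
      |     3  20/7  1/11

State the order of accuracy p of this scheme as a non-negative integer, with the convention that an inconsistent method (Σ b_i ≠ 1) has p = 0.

b = (3, 20/7, 1/11)
c = (0, -4/3, 37/11)
Ac = (0, 0, -8/3)
Σ b_i: 3·1 + 20/7·1 + 1/11·1 = 458/77 ≠ 1 ⇒ order 0.

0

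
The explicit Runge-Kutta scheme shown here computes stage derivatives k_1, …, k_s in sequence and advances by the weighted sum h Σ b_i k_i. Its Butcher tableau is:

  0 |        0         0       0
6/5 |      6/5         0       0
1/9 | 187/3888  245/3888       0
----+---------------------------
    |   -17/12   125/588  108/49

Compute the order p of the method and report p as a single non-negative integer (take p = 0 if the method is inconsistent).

3

b = (-17/12, 125/588, 108/49)
c = (0, 6/5, 1/9)
Ac = (0, 0, 49/648)
Σ b_i: (-17/12)·1 + 125/588·1 + 108/49·1 = 1 ✓
b·c: 125/588·6/5 + 108/49·1/9 = 1/2 ✓
b·c²: 125/588·36/25 + 108/49·1/81 = 1/3 ✓
b·Ac: 108/49·49/648 = 1/6 ✓; 3 stages ⇒ order 3.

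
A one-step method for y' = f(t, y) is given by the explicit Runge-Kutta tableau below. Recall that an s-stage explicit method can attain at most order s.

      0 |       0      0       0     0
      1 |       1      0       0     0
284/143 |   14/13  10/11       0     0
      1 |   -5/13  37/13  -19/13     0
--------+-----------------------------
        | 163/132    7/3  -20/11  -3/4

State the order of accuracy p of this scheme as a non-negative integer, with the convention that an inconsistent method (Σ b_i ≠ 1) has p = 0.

1

b = (163/132, 7/3, -20/11, -3/4)
c = (0, 1, 284/143, 1)
Ac = (0, 0, 10/11, -105/1859)
Σ b_i: 163/132·1 + 7/3·1 + (-20/11)·1 + (-3/4)·1 = 1 ✓
b·c: 7/3·1 + (-20/11)·284/143 + (-3/4)·1 = -38273/18876 ≠ 1/2 ⇒ order 1.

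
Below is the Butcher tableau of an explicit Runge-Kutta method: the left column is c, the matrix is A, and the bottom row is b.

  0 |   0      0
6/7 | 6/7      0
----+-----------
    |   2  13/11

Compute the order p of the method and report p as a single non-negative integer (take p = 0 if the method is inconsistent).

0

b = (2, 13/11)
c = (0, 6/7)
Σ b_i: 2·1 + 13/11·1 = 35/11 ≠ 1 ⇒ order 0.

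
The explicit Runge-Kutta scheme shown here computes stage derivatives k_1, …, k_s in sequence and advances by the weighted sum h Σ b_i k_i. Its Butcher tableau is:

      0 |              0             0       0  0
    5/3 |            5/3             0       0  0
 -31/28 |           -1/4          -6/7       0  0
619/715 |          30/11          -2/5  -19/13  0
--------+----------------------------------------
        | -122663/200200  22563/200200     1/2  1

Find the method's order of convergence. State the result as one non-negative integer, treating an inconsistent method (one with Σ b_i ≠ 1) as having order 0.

2

b = (-122663/200200, 22563/200200, 1/2, 1)
c = (0, 5/3, -31/28, 619/715)
Ac = (0, 0, -10/7, 1039/1092)
Σ b_i: (-122663/200200)·1 + 22563/200200·1 + 1/2·1 + 1·1 = 1 ✓
b·c: 22563/200200·5/3 + 1/2·(-31/28) + 1·619/715 = 1/2 ✓
b·c²: 22563/200200·25/9 + 1/2·961/784 + 1·383161/511225 = 1343034373/801600800 ≠ 1/3 ⇒ order 2.
b·Ac: 1/2·(-10/7) + 1·1039/1092 = 37/156 ≠ 1/6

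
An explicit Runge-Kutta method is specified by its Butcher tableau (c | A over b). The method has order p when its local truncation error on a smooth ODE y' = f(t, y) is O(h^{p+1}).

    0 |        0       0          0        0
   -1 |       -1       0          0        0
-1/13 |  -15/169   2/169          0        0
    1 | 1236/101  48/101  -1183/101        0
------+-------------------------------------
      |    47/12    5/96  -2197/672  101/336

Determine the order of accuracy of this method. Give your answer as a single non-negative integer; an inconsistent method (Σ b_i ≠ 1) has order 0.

4

b = (47/12, 5/96, -2197/672, 101/336)
c = (0, -1, -1/13, 1)
Ac = (0, 0, -2/169, 43/101)
Σ b_i: 47/12·1 + 5/96·1 + (-2197/672)·1 + 101/336·1 = 1 ✓
b·c: 5/96·(-1) + (-2197/672)·(-1/13) + 101/336·1 = 1/2 ✓
b·c²: 5/96·1 + (-2197/672)·1/169 + 101/336·1 = 1/3 ✓
b·Ac: (-2197/672)·(-2/169) + 101/336·43/101 = 1/6 ✓
b·c³: 5/96·(-1) + (-2197/672)·(-1/2197) + 101/336·1 = 1/4 ✓
b·(c∘Ac): (-2197/672)·2/2197 + 101/336·43/101 = 1/8 ✓
b·Ac²: (-2197/672)·2/169 + 101/336·41/101 = 1/12 ✓
b·A²c: 101/336·14/101 = 1/24 ✓; 4 stages ⇒ order 4.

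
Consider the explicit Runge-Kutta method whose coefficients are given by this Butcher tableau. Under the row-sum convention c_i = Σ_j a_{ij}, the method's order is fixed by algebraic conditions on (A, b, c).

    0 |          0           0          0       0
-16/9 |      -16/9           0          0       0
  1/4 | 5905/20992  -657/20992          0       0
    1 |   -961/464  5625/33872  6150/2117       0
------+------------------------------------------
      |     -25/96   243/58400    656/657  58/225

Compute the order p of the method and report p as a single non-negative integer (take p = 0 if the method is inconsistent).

4

b = (-25/96, 243/58400, 656/657, 58/225)
c = (0, -16/9, 1/4, 1)
Ac = (0, 0, 73/1312, 25/58)
Σ b_i: (-25/96)·1 + 243/58400·1 + 656/657·1 + 58/225·1 = 1 ✓
b·c: 243/58400·(-16/9) + 656/657·1/4 + 58/225·1 = 1/2 ✓
b·c²: 243/58400·256/81 + 656/657·1/16 + 58/225·1 = 1/3 ✓
b·Ac: 656/657·73/1312 + 58/225·25/58 = 1/6 ✓
b·c³: 243/58400·(-4096/729) + 656/657·1/64 + 58/225·1 = 1/4 ✓
b·(c∘Ac): 656/657·73/5248 + 58/225·25/58 = 1/8 ✓
b·Ac²: 656/657·(-73/738) + 58/225·1475/2088 = 1/12 ✓
b·A²c: 58/225·75/464 = 1/24 ✓; 4 stages ⇒ order 4.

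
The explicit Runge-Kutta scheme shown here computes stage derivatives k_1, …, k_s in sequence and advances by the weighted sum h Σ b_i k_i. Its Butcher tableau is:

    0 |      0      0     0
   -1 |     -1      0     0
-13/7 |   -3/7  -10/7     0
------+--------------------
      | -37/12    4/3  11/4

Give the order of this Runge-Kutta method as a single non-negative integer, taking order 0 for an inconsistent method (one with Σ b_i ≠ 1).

1

b = (-37/12, 4/3, 11/4)
c = (0, -1, -13/7)
Ac = (0, 0, 10/7)
Σ b_i: (-37/12)·1 + 4/3·1 + 11/4·1 = 1 ✓
b·c: 4/3·(-1) + 11/4·(-13/7) = -541/84 ≠ 1/2 ⇒ order 1.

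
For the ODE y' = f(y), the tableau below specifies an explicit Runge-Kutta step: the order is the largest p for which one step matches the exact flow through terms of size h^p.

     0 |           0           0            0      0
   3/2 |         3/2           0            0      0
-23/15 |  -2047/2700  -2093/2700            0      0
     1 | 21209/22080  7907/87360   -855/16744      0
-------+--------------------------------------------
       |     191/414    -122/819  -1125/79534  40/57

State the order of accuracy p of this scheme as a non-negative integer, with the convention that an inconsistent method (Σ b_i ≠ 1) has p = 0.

4

b = (191/414, -122/819, -1125/79534, 40/57)
c = (0, 3/2, -23/15, 1)
Ac = (0, 0, -2093/1800, 137/640)
Σ b_i: 191/414·1 + (-122/819)·1 + (-1125/79534)·1 + 40/57·1 = 1 ✓
b·c: (-122/819)·3/2 + (-1125/79534)·(-23/15) + 40/57·1 = 1/2 ✓
b·c²: (-122/819)·9/4 + (-1125/79534)·529/225 + 40/57·1 = 1/3 ✓
b·Ac: (-1125/79534)·(-2093/1800) + 40/57·137/640 = 1/6 ✓
b·c³: (-122/819)·27/8 + (-1125/79534)·(-12167/3375) + 40/57·1 = 1/4 ✓
b·(c∘Ac): (-1125/79534)·48139/27000 + 40/57·137/640 = 1/8 ✓
b·Ac²: (-1125/79534)·(-2093/1200) + 40/57·107/1280 = 1/12 ✓
b·A²c: 40/57·19/320 = 1/24 ✓; 4 stages ⇒ order 4.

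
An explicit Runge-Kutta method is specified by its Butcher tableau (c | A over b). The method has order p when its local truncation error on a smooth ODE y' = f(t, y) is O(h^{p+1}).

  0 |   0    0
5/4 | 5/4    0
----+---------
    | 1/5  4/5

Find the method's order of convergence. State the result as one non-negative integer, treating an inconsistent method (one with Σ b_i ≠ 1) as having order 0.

b = (1/5, 4/5)
c = (0, 5/4)
Σ b_i: 1/5·1 + 4/5·1 = 1 ✓
b·c: 4/5·5/4 = 1 ≠ 1/2 ⇒ order 1.

1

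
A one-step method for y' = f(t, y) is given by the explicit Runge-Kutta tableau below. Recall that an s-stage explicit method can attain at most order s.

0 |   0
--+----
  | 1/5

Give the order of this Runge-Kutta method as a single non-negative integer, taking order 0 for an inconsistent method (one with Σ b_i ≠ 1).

0

b = (1/5)
c = (0)
Σ b_i: 1/5·1 = 1/5 ≠ 1 ⇒ order 0.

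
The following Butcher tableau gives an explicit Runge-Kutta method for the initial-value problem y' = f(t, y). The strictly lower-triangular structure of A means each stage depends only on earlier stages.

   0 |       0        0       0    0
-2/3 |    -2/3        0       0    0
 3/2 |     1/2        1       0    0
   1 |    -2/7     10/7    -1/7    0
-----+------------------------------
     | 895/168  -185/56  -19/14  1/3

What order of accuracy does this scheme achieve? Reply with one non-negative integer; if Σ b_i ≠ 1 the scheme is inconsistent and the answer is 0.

2

b = (895/168, -185/56, -19/14, 1/3)
c = (0, -2/3, 3/2, 1)
Ac = (0, 0, -2/3, -7/6)
Σ b_i: 895/168·1 + (-185/56)·1 + (-19/14)·1 + 1/3·1 = 1 ✓
b·c: (-185/56)·(-2/3) + (-19/14)·3/2 + 1/3·1 = 1/2 ✓
b·c²: (-185/56)·4/9 + (-19/14)·9/4 + 1/3·1 = -2111/504 ≠ 1/3 ⇒ order 2.
b·Ac: (-19/14)·(-2/3) + 1/3·(-7/6) = 65/126 ≠ 1/6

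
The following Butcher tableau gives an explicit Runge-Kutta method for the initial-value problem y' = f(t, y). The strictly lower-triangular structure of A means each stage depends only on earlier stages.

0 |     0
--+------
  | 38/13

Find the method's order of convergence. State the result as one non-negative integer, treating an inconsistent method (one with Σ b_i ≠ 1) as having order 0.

0

b = (38/13)
c = (0)
Σ b_i: 38/13·1 = 38/13 ≠ 1 ⇒ order 0.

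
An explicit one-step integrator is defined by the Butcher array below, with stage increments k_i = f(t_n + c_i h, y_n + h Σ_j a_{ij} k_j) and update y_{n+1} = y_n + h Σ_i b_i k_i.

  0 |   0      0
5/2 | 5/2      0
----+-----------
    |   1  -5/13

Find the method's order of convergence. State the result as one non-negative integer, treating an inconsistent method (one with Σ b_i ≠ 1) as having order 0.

b = (1, -5/13)
c = (0, 5/2)
Σ b_i: 1·1 + (-5/13)·1 = 8/13 ≠ 1 ⇒ order 0.

0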